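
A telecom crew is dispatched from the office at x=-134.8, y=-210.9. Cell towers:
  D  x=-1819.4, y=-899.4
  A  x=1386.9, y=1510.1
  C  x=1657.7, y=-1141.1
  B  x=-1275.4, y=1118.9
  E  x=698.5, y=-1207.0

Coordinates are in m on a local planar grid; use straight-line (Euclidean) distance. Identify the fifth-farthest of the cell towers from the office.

E

Distance to each, sorted:
A: 2297.3 m
C: 2019.5 m
D: 1819.9 m
B: 1752.0 m
E: 1298.7 m
The fifth-farthest is E at 1298.7 m.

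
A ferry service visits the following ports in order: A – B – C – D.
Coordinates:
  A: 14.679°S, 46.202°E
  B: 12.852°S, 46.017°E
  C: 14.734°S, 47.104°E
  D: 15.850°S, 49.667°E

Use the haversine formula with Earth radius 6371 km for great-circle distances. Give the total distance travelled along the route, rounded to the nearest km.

Leg distances:
A→B: 204.1 km  (cumulative 204.1 km)
B→C: 239.9 km  (cumulative 444.1 km)
C→D: 301.6 km  (cumulative 745.7 km)
Total route length ≈ 746 km.

746 km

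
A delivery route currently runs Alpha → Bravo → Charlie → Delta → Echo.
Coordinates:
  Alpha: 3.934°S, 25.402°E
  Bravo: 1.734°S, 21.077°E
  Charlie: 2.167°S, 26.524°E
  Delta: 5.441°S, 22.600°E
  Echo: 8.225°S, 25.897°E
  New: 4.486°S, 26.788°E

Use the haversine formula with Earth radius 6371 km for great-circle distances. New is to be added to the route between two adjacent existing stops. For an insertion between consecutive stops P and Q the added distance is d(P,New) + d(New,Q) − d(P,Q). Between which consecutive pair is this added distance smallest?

Added distance for inserting New between each consecutive pair:
Alpha–Bravo: 330.5 km
Bravo–Charlie: 356.3 km
Charlie–Delta: 168.0 km
Delta–Echo: 425.4 km
Smallest added distance is 168.0 km, inserting between Charlie and Delta.

between Charlie and Delta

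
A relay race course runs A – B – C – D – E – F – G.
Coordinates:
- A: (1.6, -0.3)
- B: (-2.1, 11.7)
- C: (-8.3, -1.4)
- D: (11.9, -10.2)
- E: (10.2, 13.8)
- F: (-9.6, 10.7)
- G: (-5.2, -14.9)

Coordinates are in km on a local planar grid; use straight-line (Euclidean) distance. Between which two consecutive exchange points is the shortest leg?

A–B

Leg distances:
A→B: 12.6 km
B→C: 14.5 km
C→D: 22.0 km
D→E: 24.1 km
E→F: 20.0 km
F→G: 26.0 km
The shortest leg is A–B at 12.6 km.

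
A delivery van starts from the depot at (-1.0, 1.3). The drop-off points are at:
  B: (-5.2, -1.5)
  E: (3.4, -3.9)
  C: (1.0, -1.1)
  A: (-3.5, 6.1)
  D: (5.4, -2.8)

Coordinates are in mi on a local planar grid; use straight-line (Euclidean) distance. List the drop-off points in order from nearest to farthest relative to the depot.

Distances from the depot:
C (1.0, -1.1): 3.1 mi
B (-5.2, -1.5): 5.0 mi
A (-3.5, 6.1): 5.4 mi
E (3.4, -3.9): 6.8 mi
D (5.4, -2.8): 7.6 mi

C, B, A, E, D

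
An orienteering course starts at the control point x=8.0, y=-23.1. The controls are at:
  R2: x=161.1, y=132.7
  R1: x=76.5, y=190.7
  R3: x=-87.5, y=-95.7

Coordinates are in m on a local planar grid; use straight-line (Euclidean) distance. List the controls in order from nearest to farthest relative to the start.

R3, R2, R1

Computing each straight-line distance from x=8.0, y=-23.1:
R3 x=-87.5, y=-95.7: 120.0 m
R2 x=161.1, y=132.7: 218.4 m
R1 x=76.5, y=190.7: 224.5 m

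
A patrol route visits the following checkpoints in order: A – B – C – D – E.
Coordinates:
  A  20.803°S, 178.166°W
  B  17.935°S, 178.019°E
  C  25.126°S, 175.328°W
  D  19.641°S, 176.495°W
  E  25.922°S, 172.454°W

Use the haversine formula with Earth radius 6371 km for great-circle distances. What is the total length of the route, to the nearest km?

Leg distances:
A→B: 511.7 km  (cumulative 511.7 km)
B→C: 1054.5 km  (cumulative 1566.2 km)
C→D: 621.6 km  (cumulative 2187.7 km)
D→E: 811.9 km  (cumulative 2999.6 km)
Total route length ≈ 3000 km.

3000 km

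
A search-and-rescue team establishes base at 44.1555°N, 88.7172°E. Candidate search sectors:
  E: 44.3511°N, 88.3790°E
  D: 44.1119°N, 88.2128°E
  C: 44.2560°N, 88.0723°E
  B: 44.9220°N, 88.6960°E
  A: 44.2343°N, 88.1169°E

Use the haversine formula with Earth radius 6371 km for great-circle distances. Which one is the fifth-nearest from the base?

B

Distance to each, sorted:
E: 34.6 km
D: 40.5 km
A: 48.7 km
C: 52.6 km
B: 85.2 km
The fifth-nearest is B at 85.2 km.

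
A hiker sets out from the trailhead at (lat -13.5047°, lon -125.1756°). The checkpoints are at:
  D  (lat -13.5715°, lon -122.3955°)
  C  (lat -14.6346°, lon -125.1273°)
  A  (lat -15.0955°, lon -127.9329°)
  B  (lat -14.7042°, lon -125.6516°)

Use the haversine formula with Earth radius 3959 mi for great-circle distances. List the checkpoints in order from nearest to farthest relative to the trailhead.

Distances from the trailhead:
C (lat -14.6346°, lon -125.1273°): 78.1 mi
B (lat -14.7042°, lon -125.6516°): 88.8 mi
D (lat -13.5715°, lon -122.3955°): 186.8 mi
A (lat -15.0955°, lon -127.9329°): 214.9 mi

C, B, D, A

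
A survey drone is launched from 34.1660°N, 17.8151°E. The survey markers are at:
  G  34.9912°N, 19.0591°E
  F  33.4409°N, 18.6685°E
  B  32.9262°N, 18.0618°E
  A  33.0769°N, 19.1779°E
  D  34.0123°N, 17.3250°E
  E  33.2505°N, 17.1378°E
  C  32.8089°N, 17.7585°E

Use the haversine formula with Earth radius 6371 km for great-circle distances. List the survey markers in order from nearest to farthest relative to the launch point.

Distance from the launch point at 34.1660°N, 17.8151°E to each:
D 34.0123°N, 17.3250°E: 48.3 km
F 33.4409°N, 18.6685°E: 112.8 km
E 33.2505°N, 17.1378°E: 119.5 km
B 32.9262°N, 18.0618°E: 139.7 km
G 34.9912°N, 19.0591°E: 146.3 km
C 32.8089°N, 17.7585°E: 151.0 km
A 33.0769°N, 19.1779°E: 174.9 km

D, F, E, B, G, C, A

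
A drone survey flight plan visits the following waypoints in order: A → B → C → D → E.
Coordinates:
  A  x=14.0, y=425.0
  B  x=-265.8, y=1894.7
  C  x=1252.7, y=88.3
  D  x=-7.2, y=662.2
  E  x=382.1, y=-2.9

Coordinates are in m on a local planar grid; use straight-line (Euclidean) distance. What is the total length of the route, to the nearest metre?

6011 m

Leg distances:
A→B: 1496.1 m  (cumulative 1496.1 m)
B→C: 2359.9 m  (cumulative 3856.0 m)
C→D: 1384.5 m  (cumulative 5240.4 m)
D→E: 770.7 m  (cumulative 6011.1 m)
Total route length ≈ 6011 m.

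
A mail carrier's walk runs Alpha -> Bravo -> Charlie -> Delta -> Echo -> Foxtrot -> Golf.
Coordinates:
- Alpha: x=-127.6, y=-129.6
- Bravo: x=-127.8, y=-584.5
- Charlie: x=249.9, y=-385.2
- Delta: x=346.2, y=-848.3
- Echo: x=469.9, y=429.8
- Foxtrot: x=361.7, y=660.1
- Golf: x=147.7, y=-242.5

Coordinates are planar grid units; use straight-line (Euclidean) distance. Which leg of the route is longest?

Leg distances:
Alpha→Bravo: 454.9
Bravo→Charlie: 427.1
Charlie→Delta: 473.0
Delta→Echo: 1284.1
Echo→Foxtrot: 254.5
Foxtrot→Golf: 927.6
The longest leg is Delta–Echo at 1284.1.

Delta–Echo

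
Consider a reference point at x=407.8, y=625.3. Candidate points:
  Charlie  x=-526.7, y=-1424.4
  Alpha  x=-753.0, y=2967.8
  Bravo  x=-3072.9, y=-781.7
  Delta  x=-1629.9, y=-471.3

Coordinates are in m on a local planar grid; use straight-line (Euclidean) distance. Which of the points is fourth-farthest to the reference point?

Distances from the reference point (x=407.8, y=625.3):
Bravo: 3754.3 m
Alpha: 2614.3 m
Delta: 2314.0 m
Charlie: 2252.7 m
The fourth-farthest is Charlie at 2252.7 m.

Charlie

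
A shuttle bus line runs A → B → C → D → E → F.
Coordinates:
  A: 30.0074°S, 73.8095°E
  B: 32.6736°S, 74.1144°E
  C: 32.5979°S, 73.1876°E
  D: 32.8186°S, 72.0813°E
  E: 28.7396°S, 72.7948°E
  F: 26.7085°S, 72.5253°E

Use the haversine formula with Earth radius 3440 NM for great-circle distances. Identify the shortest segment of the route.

B–C

Leg distances:
A→B: 160.8 NM
B→C: 47.1 NM
C→D: 57.4 NM
D→E: 247.6 NM
E→F: 122.8 NM
The shortest leg is B–C at 47.1 NM.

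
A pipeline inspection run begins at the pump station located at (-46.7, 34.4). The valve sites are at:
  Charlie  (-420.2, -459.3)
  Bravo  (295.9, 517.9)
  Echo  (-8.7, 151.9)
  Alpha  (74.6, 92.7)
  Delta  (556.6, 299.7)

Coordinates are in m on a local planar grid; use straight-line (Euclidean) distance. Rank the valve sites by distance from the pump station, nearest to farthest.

Distance from the pump station at (-46.7, 34.4) to each:
Echo (-8.7, 151.9): 123.5 m
Alpha (74.6, 92.7): 134.6 m
Bravo (295.9, 517.9): 592.6 m
Charlie (-420.2, -459.3): 619.1 m
Delta (556.6, 299.7): 659.1 m

Echo, Alpha, Bravo, Charlie, Delta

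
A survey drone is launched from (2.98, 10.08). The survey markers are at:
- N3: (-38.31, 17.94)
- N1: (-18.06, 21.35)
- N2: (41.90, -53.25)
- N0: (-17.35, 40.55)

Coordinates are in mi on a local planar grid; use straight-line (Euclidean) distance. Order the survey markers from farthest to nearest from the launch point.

Distance from the launch point at (2.98, 10.08) to each:
N2 (41.90, -53.25): 74.3 mi
N3 (-38.31, 17.94): 42.0 mi
N0 (-17.35, 40.55): 36.6 mi
N1 (-18.06, 21.35): 23.9 mi

N2, N3, N0, N1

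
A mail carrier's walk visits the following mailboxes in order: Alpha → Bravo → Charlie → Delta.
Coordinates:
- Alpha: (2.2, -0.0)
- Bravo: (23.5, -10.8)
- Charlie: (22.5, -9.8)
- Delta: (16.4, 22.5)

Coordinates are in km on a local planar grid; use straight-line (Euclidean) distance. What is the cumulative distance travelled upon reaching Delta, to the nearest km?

Leg distances:
Alpha→Bravo: 23.9 km  (cumulative 23.9 km)
Bravo→Charlie: 1.4 km  (cumulative 25.3 km)
Charlie→Delta: 32.9 km  (cumulative 58.2 km)
Cumulative distance at Delta ≈ 58 km.

58 km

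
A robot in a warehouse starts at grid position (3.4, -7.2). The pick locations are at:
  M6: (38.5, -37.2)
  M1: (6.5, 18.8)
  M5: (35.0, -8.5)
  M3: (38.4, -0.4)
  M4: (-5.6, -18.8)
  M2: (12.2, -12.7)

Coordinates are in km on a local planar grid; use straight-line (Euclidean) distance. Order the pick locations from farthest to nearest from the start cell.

M6, M3, M5, M1, M4, M2

Distance from the start cell at (3.4, -7.2) to each:
M6 (38.5, -37.2): 46.2 km
M3 (38.4, -0.4): 35.7 km
M5 (35.0, -8.5): 31.6 km
M1 (6.5, 18.8): 26.2 km
M4 (-5.6, -18.8): 14.7 km
M2 (12.2, -12.7): 10.4 km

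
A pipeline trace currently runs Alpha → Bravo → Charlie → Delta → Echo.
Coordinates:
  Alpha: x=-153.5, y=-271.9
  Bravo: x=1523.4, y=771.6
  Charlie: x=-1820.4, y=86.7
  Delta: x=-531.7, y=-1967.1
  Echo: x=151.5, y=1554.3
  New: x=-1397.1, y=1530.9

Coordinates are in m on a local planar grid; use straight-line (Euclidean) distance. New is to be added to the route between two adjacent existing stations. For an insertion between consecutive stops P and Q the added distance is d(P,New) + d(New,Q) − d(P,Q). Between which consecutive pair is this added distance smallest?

between Bravo and Charlie

Added distance for inserting New between each consecutive pair:
Alpha–Bravo: 3232.6 m
Bravo–Charlie: 1109.3 m
Charlie–Delta: 2683.8 m
Delta–Echo: 1565.2 m
Smallest added distance is 1109.3 m, inserting between Bravo and Charlie.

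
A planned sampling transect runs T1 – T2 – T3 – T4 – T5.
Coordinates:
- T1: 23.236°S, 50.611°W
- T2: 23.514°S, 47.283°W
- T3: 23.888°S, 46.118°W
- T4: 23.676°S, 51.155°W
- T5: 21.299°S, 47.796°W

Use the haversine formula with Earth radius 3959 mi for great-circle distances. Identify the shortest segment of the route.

Leg distances:
T1→T2: 212.0 mi
T2→T3: 78.1 mi
T3→T4: 318.8 mi
T4→T5: 270.1 mi
The shortest leg is T2–T3 at 78.1 mi.

T2–T3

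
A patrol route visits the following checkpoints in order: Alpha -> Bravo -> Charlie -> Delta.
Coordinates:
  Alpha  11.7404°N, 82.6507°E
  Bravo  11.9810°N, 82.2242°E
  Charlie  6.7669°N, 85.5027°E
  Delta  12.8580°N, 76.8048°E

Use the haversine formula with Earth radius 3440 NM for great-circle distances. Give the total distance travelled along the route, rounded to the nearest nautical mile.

Leg distances:
Alpha→Bravo: 28.9 NM  (cumulative 28.9 NM)
Bravo→Charlie: 368.4 NM  (cumulative 397.3 NM)
Charlie→Delta: 631.1 NM  (cumulative 1028.4 NM)
Total route length ≈ 1028 NM.

1028 NM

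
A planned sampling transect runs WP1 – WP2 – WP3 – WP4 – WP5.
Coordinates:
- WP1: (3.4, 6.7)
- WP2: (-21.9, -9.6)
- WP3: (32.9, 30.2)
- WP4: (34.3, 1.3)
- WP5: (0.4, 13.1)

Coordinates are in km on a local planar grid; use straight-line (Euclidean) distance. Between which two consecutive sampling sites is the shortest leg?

WP3–WP4

Leg distances:
WP1→WP2: 30.1 km
WP2→WP3: 67.7 km
WP3→WP4: 28.9 km
WP4→WP5: 35.9 km
The shortest leg is WP3–WP4 at 28.9 km.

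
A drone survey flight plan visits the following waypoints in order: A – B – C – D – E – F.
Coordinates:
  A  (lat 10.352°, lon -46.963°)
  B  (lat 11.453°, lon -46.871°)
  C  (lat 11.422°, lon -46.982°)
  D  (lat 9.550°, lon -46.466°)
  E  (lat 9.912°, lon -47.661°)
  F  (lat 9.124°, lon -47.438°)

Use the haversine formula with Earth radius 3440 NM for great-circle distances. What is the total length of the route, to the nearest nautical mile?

313 NM

Leg distances:
A→B: 66.3 NM  (cumulative 66.3 NM)
B→C: 6.8 NM  (cumulative 73.1 NM)
C→D: 116.4 NM  (cumulative 189.6 NM)
D→E: 74.0 NM  (cumulative 263.5 NM)
E→F: 49.1 NM  (cumulative 312.7 NM)
Total route length ≈ 313 NM.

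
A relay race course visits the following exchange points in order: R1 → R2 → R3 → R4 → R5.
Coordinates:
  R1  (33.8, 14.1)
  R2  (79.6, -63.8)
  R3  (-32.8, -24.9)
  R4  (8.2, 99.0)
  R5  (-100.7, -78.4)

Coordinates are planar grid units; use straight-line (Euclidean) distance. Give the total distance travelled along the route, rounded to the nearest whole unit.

548

Leg distances:
R1→R2: 90.4  (cumulative 90.4)
R2→R3: 118.9  (cumulative 209.3)
R3→R4: 130.5  (cumulative 339.8)
R4→R5: 208.2  (cumulative 548.0)
Total route length ≈ 548.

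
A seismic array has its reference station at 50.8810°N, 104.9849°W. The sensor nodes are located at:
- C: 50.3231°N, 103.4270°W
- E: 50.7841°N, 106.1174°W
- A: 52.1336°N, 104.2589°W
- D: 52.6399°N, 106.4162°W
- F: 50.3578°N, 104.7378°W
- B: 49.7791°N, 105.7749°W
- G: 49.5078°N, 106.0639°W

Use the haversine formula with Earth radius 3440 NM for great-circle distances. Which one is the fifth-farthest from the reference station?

C

Distance to each, sorted:
D: 118.2 NM
G: 92.3 NM
A: 79.9 NM
B: 72.8 NM
C: 68.2 NM
E: 43.3 NM
F: 32.8 NM
The fifth-farthest is C at 68.2 NM.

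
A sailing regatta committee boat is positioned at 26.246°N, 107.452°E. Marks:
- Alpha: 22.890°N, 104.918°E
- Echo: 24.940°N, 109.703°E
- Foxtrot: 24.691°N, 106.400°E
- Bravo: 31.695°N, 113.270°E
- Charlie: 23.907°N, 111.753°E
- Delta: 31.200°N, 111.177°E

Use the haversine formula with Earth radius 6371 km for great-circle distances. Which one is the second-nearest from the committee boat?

Distances from the committee boat (26.246°N, 107.452°E):
Foxtrot: 202.6 km
Echo: 268.4 km
Alpha: 452.7 km
Charlie: 505.2 km
Delta: 659.7 km
Bravo: 828.8 km
The second-nearest is Echo at 268.4 km.

Echo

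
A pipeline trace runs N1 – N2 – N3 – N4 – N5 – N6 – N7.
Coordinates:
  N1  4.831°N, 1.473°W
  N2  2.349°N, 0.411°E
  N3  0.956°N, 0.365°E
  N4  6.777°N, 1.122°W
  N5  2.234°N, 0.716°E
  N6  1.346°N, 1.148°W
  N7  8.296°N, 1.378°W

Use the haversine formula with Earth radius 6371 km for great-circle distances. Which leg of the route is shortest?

Leg distances:
N1→N2: 346.2 km
N2→N3: 155.0 km
N3→N4: 667.9 km
N4→N5: 544.7 km
N5→N6: 229.5 km
N6→N7: 773.2 km
The shortest leg is N2–N3 at 155.0 km.

N2–N3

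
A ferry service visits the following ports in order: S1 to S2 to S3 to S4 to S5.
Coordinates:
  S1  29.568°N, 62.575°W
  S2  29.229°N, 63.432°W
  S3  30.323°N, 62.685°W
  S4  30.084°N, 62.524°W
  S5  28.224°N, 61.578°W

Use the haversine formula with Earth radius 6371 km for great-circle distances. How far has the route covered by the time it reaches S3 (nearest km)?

233 km

Leg distances:
S1→S2: 91.2 km  (cumulative 91.2 km)
S2→S3: 141.4 km  (cumulative 232.6 km)
Cumulative distance at S3 ≈ 233 km.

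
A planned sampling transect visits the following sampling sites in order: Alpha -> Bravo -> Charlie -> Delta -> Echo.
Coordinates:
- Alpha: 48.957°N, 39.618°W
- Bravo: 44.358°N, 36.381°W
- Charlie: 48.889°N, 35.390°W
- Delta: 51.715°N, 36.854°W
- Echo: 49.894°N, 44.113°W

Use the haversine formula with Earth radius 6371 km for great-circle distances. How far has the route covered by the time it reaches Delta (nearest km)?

Leg distances:
Alpha→Bravo: 567.8 km  (cumulative 567.8 km)
Bravo→Charlie: 509.5 km  (cumulative 1077.3 km)
Charlie→Delta: 331.0 km  (cumulative 1408.2 km)
Cumulative distance at Delta ≈ 1408 km.

1408 km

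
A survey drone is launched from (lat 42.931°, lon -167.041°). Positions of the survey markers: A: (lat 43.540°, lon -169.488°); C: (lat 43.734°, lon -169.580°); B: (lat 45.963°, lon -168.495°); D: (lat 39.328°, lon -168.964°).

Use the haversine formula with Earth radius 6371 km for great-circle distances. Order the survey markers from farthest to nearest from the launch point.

D, B, C, A

Distances from the launch point:
D (lat 39.328°, lon -168.964°): 431.8 km
B (lat 45.963°, lon -168.495°): 356.3 km
C (lat 43.734°, lon -169.580°): 223.9 km
A (lat 43.540°, lon -169.488°): 209.5 km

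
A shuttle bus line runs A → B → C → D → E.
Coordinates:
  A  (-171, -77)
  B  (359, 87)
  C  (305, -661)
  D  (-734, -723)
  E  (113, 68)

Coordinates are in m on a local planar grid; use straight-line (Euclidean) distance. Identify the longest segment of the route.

D–E

Leg distances:
A→B: 554.8 m
B→C: 749.9 m
C→D: 1040.8 m
D→E: 1158.9 m
The longest leg is D–E at 1158.9 m.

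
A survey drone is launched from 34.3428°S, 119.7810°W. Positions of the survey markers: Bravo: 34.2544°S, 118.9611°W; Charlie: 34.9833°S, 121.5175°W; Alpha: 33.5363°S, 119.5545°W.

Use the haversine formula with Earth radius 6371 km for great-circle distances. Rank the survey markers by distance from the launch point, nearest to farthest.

Distance from the launch point at 34.3428°S, 119.7810°W to each:
Bravo 34.2544°S, 118.9611°W: 76.0 km
Alpha 33.5363°S, 119.5545°W: 92.1 km
Charlie 34.9833°S, 121.5175°W: 174.1 km

Bravo, Alpha, Charlie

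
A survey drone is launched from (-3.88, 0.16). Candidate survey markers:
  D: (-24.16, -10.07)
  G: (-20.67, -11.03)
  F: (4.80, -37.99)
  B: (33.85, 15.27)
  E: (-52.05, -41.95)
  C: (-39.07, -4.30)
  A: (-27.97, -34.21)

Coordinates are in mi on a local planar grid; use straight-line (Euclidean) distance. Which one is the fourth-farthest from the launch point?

F

Distances from the launch point ((-3.88, 0.16)):
E: 64.0 mi
A: 42.0 mi
B: 40.6 mi
F: 39.1 mi
C: 35.5 mi
D: 22.7 mi
G: 20.2 mi
The fourth-farthest is F at 39.1 mi.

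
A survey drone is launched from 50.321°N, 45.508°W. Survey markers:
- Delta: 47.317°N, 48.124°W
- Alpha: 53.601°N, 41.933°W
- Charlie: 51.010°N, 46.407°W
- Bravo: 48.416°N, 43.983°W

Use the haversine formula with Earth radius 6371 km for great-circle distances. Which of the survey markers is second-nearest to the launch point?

Distance to each, sorted:
Charlie: 99.4 km
Bravo: 238.9 km
Delta: 385.0 km
Alpha: 439.2 km
The second-nearest is Bravo at 238.9 km.

Bravo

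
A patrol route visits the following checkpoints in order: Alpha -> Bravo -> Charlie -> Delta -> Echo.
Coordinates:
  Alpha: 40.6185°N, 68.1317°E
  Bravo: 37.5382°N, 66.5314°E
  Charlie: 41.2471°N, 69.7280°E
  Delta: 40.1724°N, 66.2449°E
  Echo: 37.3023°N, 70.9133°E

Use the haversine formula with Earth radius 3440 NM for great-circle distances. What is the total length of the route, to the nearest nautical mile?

Leg distances:
Alpha→Bravo: 199.4 NM  (cumulative 199.4 NM)
Bravo→Charlie: 267.5 NM  (cumulative 466.9 NM)
Charlie→Delta: 171.1 NM  (cumulative 638.0 NM)
Delta→Echo: 278.3 NM  (cumulative 916.3 NM)
Total route length ≈ 916 NM.

916 NM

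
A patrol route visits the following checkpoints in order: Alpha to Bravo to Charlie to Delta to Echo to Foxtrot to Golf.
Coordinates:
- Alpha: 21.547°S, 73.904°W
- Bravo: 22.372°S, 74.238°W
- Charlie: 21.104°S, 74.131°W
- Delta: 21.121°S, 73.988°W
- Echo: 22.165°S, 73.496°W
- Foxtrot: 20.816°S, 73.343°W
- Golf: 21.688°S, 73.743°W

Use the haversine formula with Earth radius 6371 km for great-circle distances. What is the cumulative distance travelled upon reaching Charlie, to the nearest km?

Leg distances:
Alpha→Bravo: 98.0 km  (cumulative 98.0 km)
Bravo→Charlie: 141.4 km  (cumulative 239.4 km)
Cumulative distance at Charlie ≈ 239 km.

239 km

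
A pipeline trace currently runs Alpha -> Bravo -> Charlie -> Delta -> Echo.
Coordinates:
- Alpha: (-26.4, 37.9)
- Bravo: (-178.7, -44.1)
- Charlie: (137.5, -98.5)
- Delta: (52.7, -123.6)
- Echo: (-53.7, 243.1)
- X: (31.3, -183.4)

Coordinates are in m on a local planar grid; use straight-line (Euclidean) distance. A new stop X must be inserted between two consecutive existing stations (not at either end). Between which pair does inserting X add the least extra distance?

Added distance for inserting X between each consecutive pair:
Alpha–Bravo: 307.7 m
Bravo–Charlie: 67.1 m
Charlie–Delta: 111.0 m
Delta–Echo: 116.6 m
Smallest added distance is 67.1 m, inserting between Bravo and Charlie.

between Bravo and Charlie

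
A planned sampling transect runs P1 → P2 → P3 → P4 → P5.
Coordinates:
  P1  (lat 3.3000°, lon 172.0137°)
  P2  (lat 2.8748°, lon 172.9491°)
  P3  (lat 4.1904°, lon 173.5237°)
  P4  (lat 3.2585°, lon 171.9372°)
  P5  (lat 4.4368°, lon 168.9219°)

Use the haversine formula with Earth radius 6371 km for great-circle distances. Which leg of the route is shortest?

P1–P2

Leg distances:
P1→P2: 114.1 km
P2→P3: 159.6 km
P3→P4: 204.3 km
P4→P5: 359.3 km
The shortest leg is P1–P2 at 114.1 km.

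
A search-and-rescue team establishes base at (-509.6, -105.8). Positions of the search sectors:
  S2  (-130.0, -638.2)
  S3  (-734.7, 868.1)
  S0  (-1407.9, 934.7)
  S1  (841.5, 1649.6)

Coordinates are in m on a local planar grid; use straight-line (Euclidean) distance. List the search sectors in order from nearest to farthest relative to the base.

Distances from the base:
S2 (-130.0, -638.2): 653.9 m
S3 (-734.7, 868.1): 999.6 m
S0 (-1407.9, 934.7): 1374.6 m
S1 (841.5, 1649.6): 2215.2 m

S2, S3, S0, S1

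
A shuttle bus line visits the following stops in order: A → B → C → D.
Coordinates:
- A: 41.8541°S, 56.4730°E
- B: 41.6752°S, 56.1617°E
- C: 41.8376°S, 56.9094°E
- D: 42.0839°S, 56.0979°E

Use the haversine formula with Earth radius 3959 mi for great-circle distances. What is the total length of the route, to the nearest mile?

105 mi

Leg distances:
A→B: 20.3 mi  (cumulative 20.3 mi)
B→C: 40.1 mi  (cumulative 60.4 mi)
C→D: 45.0 mi  (cumulative 105.4 mi)
Total route length ≈ 105 mi.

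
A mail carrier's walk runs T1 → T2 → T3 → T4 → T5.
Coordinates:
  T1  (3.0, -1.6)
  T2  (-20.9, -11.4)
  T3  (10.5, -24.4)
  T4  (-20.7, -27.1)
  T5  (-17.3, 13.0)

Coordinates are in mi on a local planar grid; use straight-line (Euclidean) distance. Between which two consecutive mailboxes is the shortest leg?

T1–T2

Leg distances:
T1→T2: 25.8 mi
T2→T3: 34.0 mi
T3→T4: 31.3 mi
T4→T5: 40.2 mi
The shortest leg is T1–T2 at 25.8 mi.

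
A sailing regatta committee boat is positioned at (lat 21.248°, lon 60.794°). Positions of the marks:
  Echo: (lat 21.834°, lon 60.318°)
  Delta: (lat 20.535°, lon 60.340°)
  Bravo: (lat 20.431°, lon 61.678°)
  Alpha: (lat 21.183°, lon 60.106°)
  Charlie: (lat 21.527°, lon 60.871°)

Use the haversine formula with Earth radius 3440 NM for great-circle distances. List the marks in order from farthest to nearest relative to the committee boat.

Computing each great-circle distance from (lat 21.248°, lon 60.794°):
Bravo (lat 20.431°, lon 61.678°): 69.8 NM
Delta (lat 20.535°, lon 60.340°): 49.8 NM
Echo (lat 21.834°, lon 60.318°): 44.1 NM
Alpha (lat 21.183°, lon 60.106°): 38.7 NM
Charlie (lat 21.527°, lon 60.871°): 17.3 NM

Bravo, Delta, Echo, Alpha, Charlie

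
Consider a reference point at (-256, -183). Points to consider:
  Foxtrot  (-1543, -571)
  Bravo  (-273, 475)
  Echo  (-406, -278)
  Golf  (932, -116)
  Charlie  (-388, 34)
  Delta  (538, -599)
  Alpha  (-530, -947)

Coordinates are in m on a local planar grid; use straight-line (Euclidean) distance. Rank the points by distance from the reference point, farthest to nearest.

Foxtrot, Golf, Delta, Alpha, Bravo, Charlie, Echo

Distances from the reference point:
Foxtrot (-1543, -571): 1344.2 m
Golf (932, -116): 1189.9 m
Delta (538, -599): 896.4 m
Alpha (-530, -947): 811.6 m
Bravo (-273, 475): 658.2 m
Charlie (-388, 34): 254.0 m
Echo (-406, -278): 177.6 m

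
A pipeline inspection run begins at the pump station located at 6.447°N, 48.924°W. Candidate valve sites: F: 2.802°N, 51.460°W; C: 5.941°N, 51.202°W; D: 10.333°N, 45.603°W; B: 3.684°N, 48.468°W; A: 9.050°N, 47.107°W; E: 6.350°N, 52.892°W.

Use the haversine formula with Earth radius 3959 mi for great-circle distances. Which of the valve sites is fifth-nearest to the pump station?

Distance to each, sorted:
C: 160.3 mi
B: 193.5 mi
A: 218.7 mi
E: 272.6 mi
F: 306.5 mi
D: 351.6 mi
The fifth-nearest is F at 306.5 mi.

F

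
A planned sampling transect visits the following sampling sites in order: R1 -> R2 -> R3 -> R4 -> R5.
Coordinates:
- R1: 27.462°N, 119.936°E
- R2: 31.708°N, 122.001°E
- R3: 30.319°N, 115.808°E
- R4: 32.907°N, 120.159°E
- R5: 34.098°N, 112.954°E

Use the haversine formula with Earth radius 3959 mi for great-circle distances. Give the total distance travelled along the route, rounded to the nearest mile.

Leg distances:
R1→R2: 318.5 mi  (cumulative 318.5 mi)
R2→R3: 379.0 mi  (cumulative 697.6 mi)
R3→R4: 312.2 mi  (cumulative 1009.8 mi)
R4→R5: 423.1 mi  (cumulative 1432.9 mi)
Total route length ≈ 1433 mi.

1433 mi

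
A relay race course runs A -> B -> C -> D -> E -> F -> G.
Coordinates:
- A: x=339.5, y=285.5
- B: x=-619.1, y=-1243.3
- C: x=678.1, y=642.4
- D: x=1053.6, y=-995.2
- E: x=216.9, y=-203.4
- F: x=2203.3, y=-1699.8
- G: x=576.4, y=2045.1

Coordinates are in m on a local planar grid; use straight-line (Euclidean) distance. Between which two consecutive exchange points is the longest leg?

Leg distances:
A→B: 1804.5 m
B→C: 2288.8 m
C→D: 1680.1 m
D→E: 1152.0 m
E→F: 2487.0 m
F→G: 4083.0 m
The longest leg is F–G at 4083.0 m.

F–G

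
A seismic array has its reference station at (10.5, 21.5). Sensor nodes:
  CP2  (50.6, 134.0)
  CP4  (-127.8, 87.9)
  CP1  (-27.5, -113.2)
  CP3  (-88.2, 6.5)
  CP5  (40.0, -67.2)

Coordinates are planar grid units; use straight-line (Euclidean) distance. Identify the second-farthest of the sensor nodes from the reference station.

CP1

Distances from the reference station ((10.5, 21.5)):
CP4: 153.4
CP1: 140.0
CP2: 119.4
CP3: 99.8
CP5: 93.5
The second-farthest is CP1 at 140.0.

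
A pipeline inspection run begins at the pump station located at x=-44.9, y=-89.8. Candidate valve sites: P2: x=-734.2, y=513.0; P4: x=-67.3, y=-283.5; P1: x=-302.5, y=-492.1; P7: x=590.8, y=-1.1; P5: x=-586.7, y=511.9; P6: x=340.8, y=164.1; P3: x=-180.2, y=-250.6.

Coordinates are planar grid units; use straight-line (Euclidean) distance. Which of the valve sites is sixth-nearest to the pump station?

Distance to each, sorted:
P4: 195.0
P3: 210.1
P6: 461.8
P1: 477.7
P7: 641.9
P5: 809.7
P2: 915.7
The sixth-nearest is P5 at 809.7.

P5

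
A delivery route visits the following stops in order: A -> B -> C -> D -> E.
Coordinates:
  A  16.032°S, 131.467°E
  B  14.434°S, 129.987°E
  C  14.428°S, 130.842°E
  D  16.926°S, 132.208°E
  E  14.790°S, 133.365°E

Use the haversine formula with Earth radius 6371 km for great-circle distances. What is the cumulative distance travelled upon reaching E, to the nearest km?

912 km

Leg distances:
A→B: 238.3 km  (cumulative 238.3 km)
B→C: 92.1 km  (cumulative 330.4 km)
C→D: 313.9 km  (cumulative 644.3 km)
D→E: 267.8 km  (cumulative 912.1 km)
Cumulative distance at E ≈ 912 km.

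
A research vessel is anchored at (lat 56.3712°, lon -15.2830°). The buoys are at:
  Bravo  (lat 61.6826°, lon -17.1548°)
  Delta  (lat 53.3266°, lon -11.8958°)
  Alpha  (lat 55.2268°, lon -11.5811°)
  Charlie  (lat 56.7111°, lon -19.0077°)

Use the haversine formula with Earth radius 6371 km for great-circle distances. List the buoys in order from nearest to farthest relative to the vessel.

Computing each great-circle distance from (lat 56.3712°, lon -15.2830°):
Charlie (lat 56.7111°, lon -19.0077°): 231.4 km
Alpha (lat 55.2268°, lon -11.5811°): 264.0 km
Delta (lat 53.3266°, lon -11.8958°): 401.9 km
Bravo (lat 61.6826°, lon -17.1548°): 600.2 km

Charlie, Alpha, Delta, Bravo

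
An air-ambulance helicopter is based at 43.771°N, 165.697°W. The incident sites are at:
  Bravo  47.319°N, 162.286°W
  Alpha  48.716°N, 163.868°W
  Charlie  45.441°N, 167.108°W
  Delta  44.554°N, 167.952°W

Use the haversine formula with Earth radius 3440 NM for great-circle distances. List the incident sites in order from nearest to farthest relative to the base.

Distance from the base at 43.771°N, 165.697°W to each:
Delta 44.554°N, 167.952°W: 107.9 NM
Charlie 45.441°N, 167.108°W: 117.0 NM
Bravo 47.319°N, 162.286°W: 256.7 NM
Alpha 48.716°N, 163.868°W: 306.4 NM

Delta, Charlie, Bravo, Alpha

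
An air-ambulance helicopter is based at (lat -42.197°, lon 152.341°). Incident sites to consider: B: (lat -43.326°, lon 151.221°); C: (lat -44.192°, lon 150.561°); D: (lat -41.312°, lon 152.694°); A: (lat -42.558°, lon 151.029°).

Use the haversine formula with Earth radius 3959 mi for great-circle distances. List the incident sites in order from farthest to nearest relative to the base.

Computing each great-circle distance from (lat -42.197°, lon 152.341°):
C (lat -44.192°, lon 150.561°): 164.4 mi
B (lat -43.326°, lon 151.221°): 96.5 mi
A (lat -42.558°, lon 151.029°): 71.5 mi
D (lat -41.312°, lon 152.694°): 63.8 mi

C, B, A, D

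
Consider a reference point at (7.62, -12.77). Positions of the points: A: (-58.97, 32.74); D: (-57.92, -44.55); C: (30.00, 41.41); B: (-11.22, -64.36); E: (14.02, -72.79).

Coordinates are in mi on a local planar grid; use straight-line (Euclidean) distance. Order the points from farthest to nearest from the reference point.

Computing each straight-line distance from (7.62, -12.77):
A (-58.97, 32.74): 80.7 mi
D (-57.92, -44.55): 72.8 mi
E (14.02, -72.79): 60.4 mi
C (30.00, 41.41): 58.6 mi
B (-11.22, -64.36): 54.9 mi

A, D, E, C, B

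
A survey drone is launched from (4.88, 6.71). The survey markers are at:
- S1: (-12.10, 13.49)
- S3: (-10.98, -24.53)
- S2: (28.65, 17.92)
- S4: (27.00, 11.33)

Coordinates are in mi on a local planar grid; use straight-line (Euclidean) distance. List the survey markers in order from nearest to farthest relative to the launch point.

Computing each straight-line distance from (4.88, 6.71):
S1 (-12.10, 13.49): 18.3 mi
S4 (27.00, 11.33): 22.6 mi
S2 (28.65, 17.92): 26.3 mi
S3 (-10.98, -24.53): 35.0 mi

S1, S4, S2, S3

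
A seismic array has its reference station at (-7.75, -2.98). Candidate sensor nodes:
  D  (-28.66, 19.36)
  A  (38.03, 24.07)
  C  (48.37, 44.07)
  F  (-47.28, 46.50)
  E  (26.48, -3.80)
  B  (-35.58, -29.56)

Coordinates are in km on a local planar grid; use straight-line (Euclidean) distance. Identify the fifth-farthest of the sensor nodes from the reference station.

E

Distances from the reference station ((-7.75, -2.98)):
C: 73.2 km
F: 63.3 km
A: 53.2 km
B: 38.5 km
E: 34.2 km
D: 30.6 km
The fifth-farthest is E at 34.2 km.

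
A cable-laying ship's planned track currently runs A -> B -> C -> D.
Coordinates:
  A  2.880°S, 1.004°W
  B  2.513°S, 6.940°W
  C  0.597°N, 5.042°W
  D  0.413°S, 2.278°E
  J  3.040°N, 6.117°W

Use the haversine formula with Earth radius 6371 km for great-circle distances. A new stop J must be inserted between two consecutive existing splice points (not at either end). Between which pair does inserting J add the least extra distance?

between C and D

Added distance for inserting J between each consecutive pair:
A–B: 833.3 km
B–C: 515.9 km
C–D: 484.1 km
Smallest added distance is 484.1 km, inserting between C and D.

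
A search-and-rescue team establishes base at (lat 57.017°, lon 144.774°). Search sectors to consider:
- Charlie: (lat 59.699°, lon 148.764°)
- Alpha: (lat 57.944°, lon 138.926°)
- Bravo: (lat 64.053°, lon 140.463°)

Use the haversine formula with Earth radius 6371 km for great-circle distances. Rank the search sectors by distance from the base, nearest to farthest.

Computing each great-circle distance from (lat 57.017°, lon 144.774°):
Alpha (lat 57.944°, lon 138.926°): 364.3 km
Charlie (lat 59.699°, lon 148.764°): 378.2 km
Bravo (lat 64.053°, lon 140.463°): 816.7 km

Alpha, Charlie, Bravo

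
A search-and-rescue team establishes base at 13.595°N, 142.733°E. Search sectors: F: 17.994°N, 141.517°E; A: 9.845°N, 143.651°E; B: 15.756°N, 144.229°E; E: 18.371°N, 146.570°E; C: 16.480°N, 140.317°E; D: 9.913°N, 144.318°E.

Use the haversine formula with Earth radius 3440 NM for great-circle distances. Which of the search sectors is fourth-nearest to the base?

Distance to each, sorted:
B: 156.1 NM
C: 222.8 NM
A: 231.5 NM
D: 239.9 NM
F: 273.3 NM
E: 362.3 NM
The fourth-nearest is D at 239.9 NM.

D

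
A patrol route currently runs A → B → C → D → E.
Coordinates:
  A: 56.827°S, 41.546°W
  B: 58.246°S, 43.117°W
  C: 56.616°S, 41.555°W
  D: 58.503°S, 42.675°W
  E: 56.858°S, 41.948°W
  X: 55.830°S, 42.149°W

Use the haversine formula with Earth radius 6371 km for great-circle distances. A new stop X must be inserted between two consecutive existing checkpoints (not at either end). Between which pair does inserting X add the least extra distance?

Added distance for inserting X between each consecutive pair:
A–B: 208.3 km
B–C: 165.8 km
C–D: 173.5 km
D–E: 225.9 km
Smallest added distance is 165.8 km, inserting between B and C.

between B and C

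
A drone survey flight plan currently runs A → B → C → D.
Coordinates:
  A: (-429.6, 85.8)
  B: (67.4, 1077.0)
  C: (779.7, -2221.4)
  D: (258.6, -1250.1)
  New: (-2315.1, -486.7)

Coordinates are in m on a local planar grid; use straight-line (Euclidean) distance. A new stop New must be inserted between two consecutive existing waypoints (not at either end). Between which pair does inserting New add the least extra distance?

Added distance for inserting New between each consecutive pair:
A–B: 3711.5 m
B–C: 3023.2 m
C–D: 5130.1 m
Smallest added distance is 3023.2 m, inserting between B and C.

between B and C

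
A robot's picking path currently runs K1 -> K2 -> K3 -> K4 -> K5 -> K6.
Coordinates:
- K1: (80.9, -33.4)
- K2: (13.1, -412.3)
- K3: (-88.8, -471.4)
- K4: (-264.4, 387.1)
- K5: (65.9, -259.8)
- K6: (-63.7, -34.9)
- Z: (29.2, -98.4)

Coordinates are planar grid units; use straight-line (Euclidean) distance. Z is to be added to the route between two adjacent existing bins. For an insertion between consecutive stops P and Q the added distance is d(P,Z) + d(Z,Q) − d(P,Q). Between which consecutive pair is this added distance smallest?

between K4 and K5

Added distance for inserting Z between each consecutive pair:
K1–K2: 12.4
K2–K3: 587.7
K3–K4: 82.3
K4–K5: 6.5
K5–K6: 18.5
Smallest added distance is 6.5, inserting between K4 and K5.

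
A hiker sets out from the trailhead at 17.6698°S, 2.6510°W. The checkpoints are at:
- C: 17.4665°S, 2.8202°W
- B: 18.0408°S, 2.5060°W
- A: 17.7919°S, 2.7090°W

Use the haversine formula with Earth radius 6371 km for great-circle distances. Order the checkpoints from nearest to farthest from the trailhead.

A, C, B

Distances from the trailhead:
A 17.7919°S, 2.7090°W: 14.9 km
C 17.4665°S, 2.8202°W: 28.9 km
B 18.0408°S, 2.5060°W: 44.0 km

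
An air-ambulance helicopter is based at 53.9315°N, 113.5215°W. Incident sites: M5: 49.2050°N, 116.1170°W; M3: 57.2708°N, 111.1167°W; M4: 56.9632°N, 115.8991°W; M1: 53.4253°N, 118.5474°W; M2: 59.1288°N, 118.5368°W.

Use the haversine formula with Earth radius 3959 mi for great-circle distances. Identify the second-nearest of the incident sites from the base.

M4

Distances from the base (53.9315°N, 113.5215°W):
M1: 208.6 mi
M4: 229.2 mi
M3: 249.1 mi
M5: 345.0 mi
M2: 406.5 mi
The second-nearest is M4 at 229.2 mi.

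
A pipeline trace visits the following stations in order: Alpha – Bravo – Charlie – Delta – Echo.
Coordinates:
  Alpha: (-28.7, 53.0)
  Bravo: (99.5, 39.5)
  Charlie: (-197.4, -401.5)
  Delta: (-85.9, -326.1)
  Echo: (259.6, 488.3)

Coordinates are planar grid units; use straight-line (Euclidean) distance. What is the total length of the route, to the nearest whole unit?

Leg distances:
Alpha→Bravo: 128.9  (cumulative 128.9)
Bravo→Charlie: 531.6  (cumulative 660.5)
Charlie→Delta: 134.6  (cumulative 795.1)
Delta→Echo: 884.7  (cumulative 1679.8)
Total route length ≈ 1680.

1680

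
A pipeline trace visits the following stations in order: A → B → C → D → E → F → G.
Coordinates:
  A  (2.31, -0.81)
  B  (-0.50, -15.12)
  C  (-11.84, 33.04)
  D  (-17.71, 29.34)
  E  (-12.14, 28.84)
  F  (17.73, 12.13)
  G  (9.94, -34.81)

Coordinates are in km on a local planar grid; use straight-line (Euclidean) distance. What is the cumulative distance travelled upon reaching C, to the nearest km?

64 km

Leg distances:
A→B: 14.6 km  (cumulative 14.6 km)
B→C: 49.5 km  (cumulative 64.1 km)
Cumulative distance at C ≈ 64 km.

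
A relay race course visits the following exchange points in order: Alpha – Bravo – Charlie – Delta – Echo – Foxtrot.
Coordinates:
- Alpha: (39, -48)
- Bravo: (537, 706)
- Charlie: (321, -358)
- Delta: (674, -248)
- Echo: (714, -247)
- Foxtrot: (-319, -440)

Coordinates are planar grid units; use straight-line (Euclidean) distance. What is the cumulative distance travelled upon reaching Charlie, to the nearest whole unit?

Leg distances:
Alpha→Bravo: 903.6  (cumulative 903.6)
Bravo→Charlie: 1085.7  (cumulative 1989.3)
Cumulative distance at Charlie ≈ 1989.

1989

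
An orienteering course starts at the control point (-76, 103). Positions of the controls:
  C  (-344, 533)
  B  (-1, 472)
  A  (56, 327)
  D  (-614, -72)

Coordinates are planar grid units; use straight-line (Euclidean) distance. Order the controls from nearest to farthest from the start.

A, B, C, D

Distances from the start:
A (56, 327): 260.0
B (-1, 472): 376.5
C (-344, 533): 506.7
D (-614, -72): 565.7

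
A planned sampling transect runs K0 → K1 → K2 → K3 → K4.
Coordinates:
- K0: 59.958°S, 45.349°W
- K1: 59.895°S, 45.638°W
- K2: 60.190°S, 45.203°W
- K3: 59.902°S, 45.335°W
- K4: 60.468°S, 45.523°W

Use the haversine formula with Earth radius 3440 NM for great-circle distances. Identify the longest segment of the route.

Leg distances:
K0→K1: 9.5 NM
K1→K2: 22.0 NM
K2→K3: 17.7 NM
K3→K4: 34.4 NM
The longest leg is K3–K4 at 34.4 NM.

K3–K4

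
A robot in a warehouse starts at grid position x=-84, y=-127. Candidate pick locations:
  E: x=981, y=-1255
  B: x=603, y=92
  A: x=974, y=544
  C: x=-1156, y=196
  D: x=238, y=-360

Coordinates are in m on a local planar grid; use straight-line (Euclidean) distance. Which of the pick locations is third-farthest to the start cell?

C

Distances from the start cell (x=-84, y=-127):
E: 1551.3 m
A: 1252.8 m
C: 1119.6 m
B: 721.1 m
D: 397.5 m
The third-farthest is C at 1119.6 m.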